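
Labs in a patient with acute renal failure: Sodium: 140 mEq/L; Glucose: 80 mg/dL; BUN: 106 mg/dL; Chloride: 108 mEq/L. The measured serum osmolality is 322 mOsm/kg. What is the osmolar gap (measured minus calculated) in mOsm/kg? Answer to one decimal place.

Calculated osmolality = 2·Na + glucose/18 + BUN/2.8
= 2·140 + 80/18 + 106/2.8
= 280 + 4.44 + 37.86
= 322.3 mOsm/kg ≈ 322.3 mOsm/kg
Osmolar gap = measured − calculated = 322 − 322.3 = -0.3 mOsm/kg

-0.3 mOsm/kg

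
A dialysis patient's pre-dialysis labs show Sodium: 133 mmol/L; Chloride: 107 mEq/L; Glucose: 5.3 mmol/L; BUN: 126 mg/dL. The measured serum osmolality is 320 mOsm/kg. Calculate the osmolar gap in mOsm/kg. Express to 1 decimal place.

3.7 mOsm/kg

Calculated osmolality = 2·Na + glucose + BUN/2.8
= 2·133 + 5.3 + 126/2.8
= 266 + 5.30 + 45
= 316.3 mOsm/kg ≈ 316.3 mOsm/kg
Osmolar gap = measured − calculated = 320 − 316.3 = 3.7 mOsm/kg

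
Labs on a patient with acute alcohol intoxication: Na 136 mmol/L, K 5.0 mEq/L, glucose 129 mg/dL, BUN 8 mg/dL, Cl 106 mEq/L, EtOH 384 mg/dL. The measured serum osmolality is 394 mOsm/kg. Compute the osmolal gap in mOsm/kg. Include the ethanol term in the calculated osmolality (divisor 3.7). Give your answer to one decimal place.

8.2 mOsm/kg

Calculated osmolality = 2·Na + glucose/18 + BUN/2.8 + ethanol/3.7
= 2·136 + 129/18 + 8/2.8 + 384/3.7
= 272 + 7.17 + 2.86 + 103.78
= 385.81 mOsm/kg ≈ 385.8 mOsm/kg
Osmolar gap = measured − calculated = 394 − 385.8 = 8.2 mOsm/kg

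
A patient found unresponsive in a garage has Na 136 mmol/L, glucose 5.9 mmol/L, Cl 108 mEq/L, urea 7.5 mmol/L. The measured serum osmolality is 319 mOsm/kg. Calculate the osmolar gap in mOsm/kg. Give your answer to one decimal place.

Calculated osmolality = 2·Na + glucose + urea
= 2·136 + 5.9 + 7.5
= 272 + 5.90 + 7.50
= 285.4 mOsm/kg ≈ 285.4 mOsm/kg
Osmolar gap = measured − calculated = 319 − 285.4 = 33.6 mOsm/kg

33.6 mOsm/kg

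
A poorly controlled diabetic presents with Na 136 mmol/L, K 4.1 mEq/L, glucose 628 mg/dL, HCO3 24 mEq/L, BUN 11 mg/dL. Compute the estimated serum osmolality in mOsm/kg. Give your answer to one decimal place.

310.8 mOsm/kg

Calculated osmolality = 2·Na + glucose/18 + BUN/2.8
= 2·136 + 628/18 + 11/2.8
= 272 + 34.89 + 3.93
= 310.82 mOsm/kg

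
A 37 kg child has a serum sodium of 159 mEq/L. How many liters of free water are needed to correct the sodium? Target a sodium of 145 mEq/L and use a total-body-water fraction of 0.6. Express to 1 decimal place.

TBW = 0.6 · 37 = 22.2 L
Free water deficit = TBW · (Na/145 − 1)
= 22.2 · (159/145 − 1)
= 22.2 · 0.0966
= 2.14 L

2.1 L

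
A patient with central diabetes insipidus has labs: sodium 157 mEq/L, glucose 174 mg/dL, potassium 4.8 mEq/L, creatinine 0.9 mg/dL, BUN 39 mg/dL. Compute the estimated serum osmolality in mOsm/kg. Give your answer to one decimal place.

337.6 mOsm/kg

Calculated osmolality = 2·Na + glucose/18 + BUN/2.8
= 2·157 + 174/18 + 39/2.8
= 314 + 9.67 + 13.93
= 337.6 mOsm/kg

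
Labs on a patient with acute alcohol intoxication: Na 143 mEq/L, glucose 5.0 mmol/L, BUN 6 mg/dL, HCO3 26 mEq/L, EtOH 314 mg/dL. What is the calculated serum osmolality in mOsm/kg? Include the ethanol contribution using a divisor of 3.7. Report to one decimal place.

Calculated osmolality = 2·Na + glucose + BUN/2.8 + ethanol/3.7
= 2·143 + 5 + 6/2.8 + 314/3.7
= 286 + 5 + 2.14 + 84.86
= 378 mOsm/kg

378.0 mOsm/kg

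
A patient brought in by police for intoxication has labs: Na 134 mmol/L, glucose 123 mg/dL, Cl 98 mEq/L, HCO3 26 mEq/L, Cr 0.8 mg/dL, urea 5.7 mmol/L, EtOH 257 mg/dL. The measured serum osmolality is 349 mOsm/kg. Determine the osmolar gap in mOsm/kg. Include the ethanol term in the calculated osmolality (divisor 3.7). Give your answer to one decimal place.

Calculated osmolality = 2·Na + glucose/18 + urea + ethanol/3.7
= 2·134 + 123/18 + 5.7 + 257/3.7
= 268 + 6.83 + 5.70 + 69.46
= 349.99 mOsm/kg ≈ 350.0 mOsm/kg
Osmolar gap = measured − calculated = 349 − 350.0 = -1.0 mOsm/kg

-1.0 mOsm/kg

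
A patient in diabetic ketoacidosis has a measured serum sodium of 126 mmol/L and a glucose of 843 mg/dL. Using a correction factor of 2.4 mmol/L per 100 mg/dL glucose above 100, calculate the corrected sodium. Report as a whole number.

Corrected Na = measured Na + 2.4 · (glucose − 100)/100
= 126 + 2.4 · (843 − 100)/100
= 126 + 17.8
= 143.8 mmol/L

144 mmol/L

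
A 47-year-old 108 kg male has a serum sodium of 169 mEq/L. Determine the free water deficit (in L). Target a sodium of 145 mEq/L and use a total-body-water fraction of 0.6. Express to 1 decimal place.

10.7 L

TBW = 0.6 · 108 = 64.8 L
Free water deficit = TBW · (Na/145 − 1)
= 64.8 · (169/145 − 1)
= 64.8 · 0.1655
= 10.72 L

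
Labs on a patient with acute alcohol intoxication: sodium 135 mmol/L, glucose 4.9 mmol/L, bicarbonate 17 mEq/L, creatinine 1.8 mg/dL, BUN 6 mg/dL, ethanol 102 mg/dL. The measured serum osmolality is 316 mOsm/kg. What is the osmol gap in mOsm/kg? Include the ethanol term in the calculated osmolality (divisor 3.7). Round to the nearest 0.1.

Calculated osmolality = 2·Na + glucose + BUN/2.8 + ethanol/3.7
= 2·135 + 4.9 + 6/2.8 + 102/3.7
= 270 + 4.90 + 2.14 + 27.57
= 304.61 mOsm/kg ≈ 304.6 mOsm/kg
Osmolar gap = measured − calculated = 316 − 304.6 = 11.4 mOsm/kg

11.4 mOsm/kg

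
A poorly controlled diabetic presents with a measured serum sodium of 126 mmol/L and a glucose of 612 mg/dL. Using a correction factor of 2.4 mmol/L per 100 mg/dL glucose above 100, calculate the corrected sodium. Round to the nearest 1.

138 mmol/L

Corrected Na = measured Na + 2.4 · (glucose − 100)/100
= 126 + 2.4 · (612 − 100)/100
= 126 + 12.3
= 138.3 mmol/L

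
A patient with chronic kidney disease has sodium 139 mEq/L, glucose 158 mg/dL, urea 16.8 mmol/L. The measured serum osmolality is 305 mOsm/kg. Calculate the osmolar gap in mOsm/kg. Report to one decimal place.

1.4 mOsm/kg

Calculated osmolality = 2·Na + glucose/18 + urea
= 2·139 + 158/18 + 16.8
= 278 + 8.78 + 16.80
= 303.58 mOsm/kg ≈ 303.6 mOsm/kg
Osmolar gap = measured − calculated = 305 − 303.6 = 1.4 mOsm/kg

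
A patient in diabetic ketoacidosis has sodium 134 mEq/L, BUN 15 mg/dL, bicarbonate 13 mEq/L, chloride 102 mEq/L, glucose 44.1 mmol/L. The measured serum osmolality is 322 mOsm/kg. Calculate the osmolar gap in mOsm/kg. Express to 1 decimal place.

Calculated osmolality = 2·Na + glucose + BUN/2.8
= 2·134 + 44.1 + 15/2.8
= 268 + 44.10 + 5.36
= 317.46 mOsm/kg ≈ 317.5 mOsm/kg
Osmolar gap = measured − calculated = 322 − 317.5 = 4.5 mOsm/kg

4.5 mOsm/kg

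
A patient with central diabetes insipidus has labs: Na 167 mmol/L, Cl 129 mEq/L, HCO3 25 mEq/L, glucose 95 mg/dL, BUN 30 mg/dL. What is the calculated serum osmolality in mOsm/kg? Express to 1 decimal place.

350.0 mOsm/kg

Calculated osmolality = 2·Na + glucose/18 + BUN/2.8
= 2·167 + 95/18 + 30/2.8
= 334 + 5.28 + 10.71
= 349.99 mOsm/kg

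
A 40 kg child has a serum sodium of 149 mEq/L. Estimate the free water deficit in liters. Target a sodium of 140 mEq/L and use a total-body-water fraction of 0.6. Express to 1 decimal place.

1.5 L

TBW = 0.6 · 40 = 24 L
Free water deficit = TBW · (Na/140 − 1)
= 24 · (149/140 − 1)
= 24 · 0.0643
= 1.54 L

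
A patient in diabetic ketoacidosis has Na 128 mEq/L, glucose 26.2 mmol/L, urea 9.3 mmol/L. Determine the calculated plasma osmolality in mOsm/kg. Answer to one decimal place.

Calculated osmolality = 2·Na + glucose + urea
= 2·128 + 26.2 + 9.3
= 256 + 26.20 + 9.30
= 291.5 mOsm/kg

291.5 mOsm/kg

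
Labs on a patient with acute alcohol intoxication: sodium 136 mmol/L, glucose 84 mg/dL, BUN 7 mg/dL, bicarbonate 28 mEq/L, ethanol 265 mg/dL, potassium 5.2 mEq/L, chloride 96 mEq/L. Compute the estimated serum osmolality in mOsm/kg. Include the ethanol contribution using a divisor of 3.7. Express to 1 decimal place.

Calculated osmolality = 2·Na + glucose/18 + BUN/2.8 + ethanol/3.7
= 2·136 + 84/18 + 7/2.8 + 265/3.7
= 272 + 4.67 + 2.50 + 71.62
= 350.79 mOsm/kg

350.8 mOsm/kg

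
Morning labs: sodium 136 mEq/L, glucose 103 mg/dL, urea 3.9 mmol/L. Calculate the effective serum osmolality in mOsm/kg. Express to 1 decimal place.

Effective osmolality excludes urea (freely permeant across cell membranes):
2·Na + glucose/18
= 2·136 + 103/18
= 272 + 5.72
= 277.72 mOsm/kg

277.7 mOsm/kg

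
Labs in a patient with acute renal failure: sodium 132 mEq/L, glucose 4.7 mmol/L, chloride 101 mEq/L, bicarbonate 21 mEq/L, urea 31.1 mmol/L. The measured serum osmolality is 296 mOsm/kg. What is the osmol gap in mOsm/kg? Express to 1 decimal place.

Calculated osmolality = 2·Na + glucose + urea
= 2·132 + 4.7 + 31.1
= 264 + 4.70 + 31.10
= 299.8 mOsm/kg ≈ 299.8 mOsm/kg
Osmolar gap = measured − calculated = 296 − 299.8 = -3.8 mOsm/kg

-3.8 mOsm/kg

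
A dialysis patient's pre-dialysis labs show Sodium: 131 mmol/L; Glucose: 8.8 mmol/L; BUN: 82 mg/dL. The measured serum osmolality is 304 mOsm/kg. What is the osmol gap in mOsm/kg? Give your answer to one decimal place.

Calculated osmolality = 2·Na + glucose + BUN/2.8
= 2·131 + 8.8 + 82/2.8
= 262 + 8.80 + 29.29
= 300.09 mOsm/kg ≈ 300.1 mOsm/kg
Osmolar gap = measured − calculated = 304 − 300.1 = 3.9 mOsm/kg

3.9 mOsm/kg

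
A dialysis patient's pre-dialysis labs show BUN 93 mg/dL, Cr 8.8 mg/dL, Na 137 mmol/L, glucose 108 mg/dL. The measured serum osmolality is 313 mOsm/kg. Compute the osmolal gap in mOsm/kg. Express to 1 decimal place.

-0.2 mOsm/kg

Calculated osmolality = 2·Na + glucose/18 + BUN/2.8
= 2·137 + 108/18 + 93/2.8
= 274 + 6 + 33.21
= 313.21 mOsm/kg ≈ 313.2 mOsm/kg
Osmolar gap = measured − calculated = 313 − 313.2 = -0.2 mOsm/kg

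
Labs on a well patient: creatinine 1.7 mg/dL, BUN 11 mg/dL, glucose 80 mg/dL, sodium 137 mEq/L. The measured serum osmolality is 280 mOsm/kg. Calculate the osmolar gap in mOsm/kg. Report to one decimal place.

Calculated osmolality = 2·Na + glucose/18 + BUN/2.8
= 2·137 + 80/18 + 11/2.8
= 274 + 4.44 + 3.93
= 282.37 mOsm/kg ≈ 282.4 mOsm/kg
Osmolar gap = measured − calculated = 280 − 282.4 = -2.4 mOsm/kg

-2.4 mOsm/kg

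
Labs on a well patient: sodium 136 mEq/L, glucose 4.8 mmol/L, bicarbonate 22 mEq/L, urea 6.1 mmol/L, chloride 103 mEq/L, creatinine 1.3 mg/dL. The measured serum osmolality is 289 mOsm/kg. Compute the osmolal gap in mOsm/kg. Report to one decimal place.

6.1 mOsm/kg

Calculated osmolality = 2·Na + glucose + urea
= 2·136 + 4.8 + 6.1
= 272 + 4.80 + 6.10
= 282.9 mOsm/kg ≈ 282.9 mOsm/kg
Osmolar gap = measured − calculated = 289 − 282.9 = 6.1 mOsm/kg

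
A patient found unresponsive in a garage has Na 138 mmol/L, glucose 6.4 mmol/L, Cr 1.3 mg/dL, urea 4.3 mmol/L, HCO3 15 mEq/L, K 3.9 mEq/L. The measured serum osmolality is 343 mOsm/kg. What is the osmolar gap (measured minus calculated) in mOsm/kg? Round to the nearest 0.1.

Calculated osmolality = 2·Na + glucose + urea
= 2·138 + 6.4 + 4.3
= 276 + 6.40 + 4.30
= 286.7 mOsm/kg ≈ 286.7 mOsm/kg
Osmolar gap = measured − calculated = 343 − 286.7 = 56.3 mOsm/kg

56.3 mOsm/kg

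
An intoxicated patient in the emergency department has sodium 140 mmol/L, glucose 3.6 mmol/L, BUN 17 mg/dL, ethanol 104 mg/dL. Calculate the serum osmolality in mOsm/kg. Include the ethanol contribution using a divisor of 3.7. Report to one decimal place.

317.8 mOsm/kg

Calculated osmolality = 2·Na + glucose + BUN/2.8 + ethanol/3.7
= 2·140 + 3.6 + 17/2.8 + 104/3.7
= 280 + 3.60 + 6.07 + 28.11
= 317.78 mOsm/kg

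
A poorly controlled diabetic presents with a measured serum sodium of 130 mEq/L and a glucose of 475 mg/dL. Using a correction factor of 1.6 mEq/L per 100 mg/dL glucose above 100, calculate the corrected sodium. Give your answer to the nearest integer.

136 mEq/L

Corrected Na = measured Na + 1.6 · (glucose − 100)/100
= 130 + 1.6 · (475 − 100)/100
= 130 + 6
= 136 mEq/L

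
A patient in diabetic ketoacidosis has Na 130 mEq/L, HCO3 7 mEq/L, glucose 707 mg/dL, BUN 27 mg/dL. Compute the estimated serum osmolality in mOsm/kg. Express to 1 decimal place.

308.9 mOsm/kg

Calculated osmolality = 2·Na + glucose/18 + BUN/2.8
= 2·130 + 707/18 + 27/2.8
= 260 + 39.28 + 9.64
= 308.92 mOsm/kg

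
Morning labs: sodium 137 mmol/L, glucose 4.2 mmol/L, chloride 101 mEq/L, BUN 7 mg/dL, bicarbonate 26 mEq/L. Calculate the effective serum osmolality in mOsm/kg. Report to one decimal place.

278.2 mOsm/kg

Effective osmolality excludes urea (freely permeant across cell membranes):
2·Na + glucose
= 2·137 + 4.2
= 274 + 4.2
= 278.2 mOsm/kg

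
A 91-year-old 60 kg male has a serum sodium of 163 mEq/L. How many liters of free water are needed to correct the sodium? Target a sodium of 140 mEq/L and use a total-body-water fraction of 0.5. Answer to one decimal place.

TBW = 0.5 · 60 = 30 L
Free water deficit = TBW · (Na/140 − 1)
= 30 · (163/140 − 1)
= 30 · 0.1643
= 4.93 L

4.9 L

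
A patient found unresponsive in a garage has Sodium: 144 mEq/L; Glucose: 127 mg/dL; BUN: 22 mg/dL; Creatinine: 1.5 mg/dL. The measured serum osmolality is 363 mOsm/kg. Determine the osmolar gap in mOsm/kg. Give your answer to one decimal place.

60.1 mOsm/kg

Calculated osmolality = 2·Na + glucose/18 + BUN/2.8
= 2·144 + 127/18 + 22/2.8
= 288 + 7.06 + 7.86
= 302.92 mOsm/kg ≈ 302.9 mOsm/kg
Osmolar gap = measured − calculated = 363 − 302.9 = 60.1 mOsm/kg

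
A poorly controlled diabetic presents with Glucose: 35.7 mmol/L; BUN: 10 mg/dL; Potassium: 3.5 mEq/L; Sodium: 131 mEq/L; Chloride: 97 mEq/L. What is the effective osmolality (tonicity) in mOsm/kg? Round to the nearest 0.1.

297.7 mOsm/kg

Effective osmolality excludes urea (freely permeant across cell membranes):
2·Na + glucose
= 2·131 + 35.7
= 262 + 35.7
= 297.7 mOsm/kg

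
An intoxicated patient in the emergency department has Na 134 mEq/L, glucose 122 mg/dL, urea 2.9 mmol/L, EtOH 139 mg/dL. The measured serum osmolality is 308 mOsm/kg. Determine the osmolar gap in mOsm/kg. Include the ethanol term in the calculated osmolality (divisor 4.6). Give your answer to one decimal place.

Calculated osmolality = 2·Na + glucose/18 + urea + ethanol/4.6
= 2·134 + 122/18 + 2.9 + 139/4.6
= 268 + 6.78 + 2.90 + 30.22
= 307.9 mOsm/kg ≈ 307.9 mOsm/kg
Osmolar gap = measured − calculated = 308 − 307.9 = 0.1 mOsm/kg

0.1 mOsm/kg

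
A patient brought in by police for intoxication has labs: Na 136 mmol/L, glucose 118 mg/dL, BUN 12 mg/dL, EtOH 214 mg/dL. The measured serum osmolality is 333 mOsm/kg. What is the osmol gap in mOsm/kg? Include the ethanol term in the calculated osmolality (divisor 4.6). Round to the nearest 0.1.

3.6 mOsm/kg

Calculated osmolality = 2·Na + glucose/18 + BUN/2.8 + ethanol/4.6
= 2·136 + 118/18 + 12/2.8 + 214/4.6
= 272 + 6.56 + 4.29 + 46.52
= 329.37 mOsm/kg ≈ 329.4 mOsm/kg
Osmolar gap = measured − calculated = 333 − 329.4 = 3.6 mOsm/kg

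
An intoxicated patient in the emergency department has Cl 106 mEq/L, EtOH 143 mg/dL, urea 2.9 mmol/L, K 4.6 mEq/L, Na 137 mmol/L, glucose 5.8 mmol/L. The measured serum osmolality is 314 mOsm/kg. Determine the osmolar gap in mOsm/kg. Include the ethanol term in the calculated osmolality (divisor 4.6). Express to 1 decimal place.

0.2 mOsm/kg

Calculated osmolality = 2·Na + glucose + urea + ethanol/4.6
= 2·137 + 5.8 + 2.9 + 143/4.6
= 274 + 5.80 + 2.90 + 31.09
= 313.79 mOsm/kg ≈ 313.8 mOsm/kg
Osmolar gap = measured − calculated = 314 − 313.8 = 0.2 mOsm/kg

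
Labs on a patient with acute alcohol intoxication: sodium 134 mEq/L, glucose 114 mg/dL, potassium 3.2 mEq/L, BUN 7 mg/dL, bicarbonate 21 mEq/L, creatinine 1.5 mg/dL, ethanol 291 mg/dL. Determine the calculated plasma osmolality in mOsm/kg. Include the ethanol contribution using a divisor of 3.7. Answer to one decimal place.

355.5 mOsm/kg

Calculated osmolality = 2·Na + glucose/18 + BUN/2.8 + ethanol/3.7
= 2·134 + 114/18 + 7/2.8 + 291/3.7
= 268 + 6.33 + 2.50 + 78.65
= 355.48 mOsm/kg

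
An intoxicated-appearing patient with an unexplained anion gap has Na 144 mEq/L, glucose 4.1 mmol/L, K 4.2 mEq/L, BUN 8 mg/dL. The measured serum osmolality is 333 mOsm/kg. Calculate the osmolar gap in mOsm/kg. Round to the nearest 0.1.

Calculated osmolality = 2·Na + glucose + BUN/2.8
= 2·144 + 4.1 + 8/2.8
= 288 + 4.10 + 2.86
= 294.96 mOsm/kg ≈ 295.0 mOsm/kg
Osmolar gap = measured − calculated = 333 − 295.0 = 38.0 mOsm/kg

38.0 mOsm/kg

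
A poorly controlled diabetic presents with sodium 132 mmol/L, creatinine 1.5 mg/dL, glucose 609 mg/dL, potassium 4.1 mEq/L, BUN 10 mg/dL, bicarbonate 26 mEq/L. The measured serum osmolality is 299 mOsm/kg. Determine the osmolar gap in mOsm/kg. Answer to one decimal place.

Calculated osmolality = 2·Na + glucose/18 + BUN/2.8
= 2·132 + 609/18 + 10/2.8
= 264 + 33.83 + 3.57
= 301.4 mOsm/kg ≈ 301.4 mOsm/kg
Osmolar gap = measured − calculated = 299 − 301.4 = -2.4 mOsm/kg

-2.4 mOsm/kg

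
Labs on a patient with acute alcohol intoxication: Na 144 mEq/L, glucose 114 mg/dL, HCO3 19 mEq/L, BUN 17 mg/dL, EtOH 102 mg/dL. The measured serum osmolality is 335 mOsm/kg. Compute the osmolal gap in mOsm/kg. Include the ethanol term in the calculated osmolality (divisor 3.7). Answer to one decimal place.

Calculated osmolality = 2·Na + glucose/18 + BUN/2.8 + ethanol/3.7
= 2·144 + 114/18 + 17/2.8 + 102/3.7
= 288 + 6.33 + 6.07 + 27.57
= 327.97 mOsm/kg ≈ 328.0 mOsm/kg
Osmolar gap = measured − calculated = 335 − 328.0 = 7.0 mOsm/kg

7.0 mOsm/kg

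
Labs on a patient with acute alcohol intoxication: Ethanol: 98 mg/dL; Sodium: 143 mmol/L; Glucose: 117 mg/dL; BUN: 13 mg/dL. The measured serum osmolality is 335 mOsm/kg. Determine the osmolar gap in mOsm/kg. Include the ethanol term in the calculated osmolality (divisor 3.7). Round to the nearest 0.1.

11.4 mOsm/kg

Calculated osmolality = 2·Na + glucose/18 + BUN/2.8 + ethanol/3.7
= 2·143 + 117/18 + 13/2.8 + 98/3.7
= 286 + 6.50 + 4.64 + 26.49
= 323.63 mOsm/kg ≈ 323.6 mOsm/kg
Osmolar gap = measured − calculated = 335 − 323.6 = 11.4 mOsm/kg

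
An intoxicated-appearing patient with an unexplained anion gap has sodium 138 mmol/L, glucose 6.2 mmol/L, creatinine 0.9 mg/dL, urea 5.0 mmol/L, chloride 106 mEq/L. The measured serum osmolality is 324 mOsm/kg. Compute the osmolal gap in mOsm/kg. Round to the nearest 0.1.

Calculated osmolality = 2·Na + glucose + urea
= 2·138 + 6.2 + 5
= 276 + 6.20 + 5
= 287.2 mOsm/kg ≈ 287.2 mOsm/kg
Osmolar gap = measured − calculated = 324 − 287.2 = 36.8 mOsm/kg

36.8 mOsm/kg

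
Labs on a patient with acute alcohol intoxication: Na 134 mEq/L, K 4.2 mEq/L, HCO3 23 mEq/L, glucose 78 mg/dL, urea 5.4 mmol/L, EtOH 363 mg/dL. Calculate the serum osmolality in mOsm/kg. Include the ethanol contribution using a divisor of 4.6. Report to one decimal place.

Calculated osmolality = 2·Na + glucose/18 + urea + ethanol/4.6
= 2·134 + 78/18 + 5.4 + 363/4.6
= 268 + 4.33 + 5.40 + 78.91
= 356.64 mOsm/kg

356.6 mOsm/kg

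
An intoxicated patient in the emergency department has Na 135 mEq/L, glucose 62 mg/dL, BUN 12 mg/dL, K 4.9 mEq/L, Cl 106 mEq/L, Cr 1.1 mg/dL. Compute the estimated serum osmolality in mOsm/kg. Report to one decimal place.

277.7 mOsm/kg

Calculated osmolality = 2·Na + glucose/18 + BUN/2.8
= 2·135 + 62/18 + 12/2.8
= 270 + 3.44 + 4.29
= 277.73 mOsm/kg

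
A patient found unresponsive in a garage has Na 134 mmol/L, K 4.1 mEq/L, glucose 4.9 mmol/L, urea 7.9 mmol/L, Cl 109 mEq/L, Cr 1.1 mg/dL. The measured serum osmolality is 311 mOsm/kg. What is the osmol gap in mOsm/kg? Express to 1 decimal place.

30.2 mOsm/kg

Calculated osmolality = 2·Na + glucose + urea
= 2·134 + 4.9 + 7.9
= 268 + 4.90 + 7.90
= 280.8 mOsm/kg ≈ 280.8 mOsm/kg
Osmolar gap = measured − calculated = 311 − 280.8 = 30.2 mOsm/kg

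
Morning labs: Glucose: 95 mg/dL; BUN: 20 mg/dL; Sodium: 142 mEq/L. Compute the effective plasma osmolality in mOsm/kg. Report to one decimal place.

289.3 mOsm/kg

Effective osmolality excludes urea (freely permeant across cell membranes):
2·Na + glucose/18
= 2·142 + 95/18
= 284 + 5.28
= 289.28 mOsm/kg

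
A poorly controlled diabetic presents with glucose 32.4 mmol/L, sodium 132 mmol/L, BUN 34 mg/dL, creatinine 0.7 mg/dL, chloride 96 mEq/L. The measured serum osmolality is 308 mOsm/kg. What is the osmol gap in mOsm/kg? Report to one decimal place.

Calculated osmolality = 2·Na + glucose + BUN/2.8
= 2·132 + 32.4 + 34/2.8
= 264 + 32.40 + 12.14
= 308.54 mOsm/kg ≈ 308.5 mOsm/kg
Osmolar gap = measured − calculated = 308 − 308.5 = -0.5 mOsm/kg

-0.5 mOsm/kg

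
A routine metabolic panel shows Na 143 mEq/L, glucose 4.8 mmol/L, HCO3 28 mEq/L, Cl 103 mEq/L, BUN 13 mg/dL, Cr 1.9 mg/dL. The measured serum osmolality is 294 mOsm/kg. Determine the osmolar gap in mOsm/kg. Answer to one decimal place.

Calculated osmolality = 2·Na + glucose + BUN/2.8
= 2·143 + 4.8 + 13/2.8
= 286 + 4.80 + 4.64
= 295.44 mOsm/kg ≈ 295.4 mOsm/kg
Osmolar gap = measured − calculated = 294 − 295.4 = -1.4 mOsm/kg

-1.4 mOsm/kg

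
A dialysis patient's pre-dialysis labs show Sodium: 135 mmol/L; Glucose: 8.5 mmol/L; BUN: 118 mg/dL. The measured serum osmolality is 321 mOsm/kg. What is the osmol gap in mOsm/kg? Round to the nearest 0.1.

Calculated osmolality = 2·Na + glucose + BUN/2.8
= 2·135 + 8.5 + 118/2.8
= 270 + 8.50 + 42.14
= 320.64 mOsm/kg ≈ 320.6 mOsm/kg
Osmolar gap = measured − calculated = 321 − 320.6 = 0.4 mOsm/kg

0.4 mOsm/kg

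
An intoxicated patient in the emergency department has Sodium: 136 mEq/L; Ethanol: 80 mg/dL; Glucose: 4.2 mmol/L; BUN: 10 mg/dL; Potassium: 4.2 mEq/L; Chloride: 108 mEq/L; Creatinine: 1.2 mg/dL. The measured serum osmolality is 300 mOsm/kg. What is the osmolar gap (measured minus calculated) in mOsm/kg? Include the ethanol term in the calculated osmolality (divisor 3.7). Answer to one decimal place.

-1.4 mOsm/kg

Calculated osmolality = 2·Na + glucose + BUN/2.8 + ethanol/3.7
= 2·136 + 4.2 + 10/2.8 + 80/3.7
= 272 + 4.20 + 3.57 + 21.62
= 301.39 mOsm/kg ≈ 301.4 mOsm/kg
Osmolar gap = measured − calculated = 300 − 301.4 = -1.4 mOsm/kg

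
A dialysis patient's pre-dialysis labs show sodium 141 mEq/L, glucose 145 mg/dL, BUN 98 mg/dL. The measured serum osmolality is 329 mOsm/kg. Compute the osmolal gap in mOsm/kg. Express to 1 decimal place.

3.9 mOsm/kg

Calculated osmolality = 2·Na + glucose/18 + BUN/2.8
= 2·141 + 145/18 + 98/2.8
= 282 + 8.06 + 35
= 325.06 mOsm/kg ≈ 325.1 mOsm/kg
Osmolar gap = measured − calculated = 329 − 325.1 = 3.9 mOsm/kg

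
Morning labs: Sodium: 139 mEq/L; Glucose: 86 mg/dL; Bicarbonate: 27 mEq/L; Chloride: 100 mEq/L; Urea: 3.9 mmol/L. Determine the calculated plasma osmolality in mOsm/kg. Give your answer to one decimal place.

286.7 mOsm/kg

Calculated osmolality = 2·Na + glucose/18 + urea
= 2·139 + 86/18 + 3.9
= 278 + 4.78 + 3.90
= 286.68 mOsm/kg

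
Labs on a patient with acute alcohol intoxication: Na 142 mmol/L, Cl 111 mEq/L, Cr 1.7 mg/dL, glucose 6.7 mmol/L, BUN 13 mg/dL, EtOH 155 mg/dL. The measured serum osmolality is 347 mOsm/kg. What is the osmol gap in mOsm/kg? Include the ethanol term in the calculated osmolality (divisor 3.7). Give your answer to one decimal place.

9.8 mOsm/kg

Calculated osmolality = 2·Na + glucose + BUN/2.8 + ethanol/3.7
= 2·142 + 6.7 + 13/2.8 + 155/3.7
= 284 + 6.70 + 4.64 + 41.89
= 337.23 mOsm/kg ≈ 337.2 mOsm/kg
Osmolar gap = measured − calculated = 347 − 337.2 = 9.8 mOsm/kg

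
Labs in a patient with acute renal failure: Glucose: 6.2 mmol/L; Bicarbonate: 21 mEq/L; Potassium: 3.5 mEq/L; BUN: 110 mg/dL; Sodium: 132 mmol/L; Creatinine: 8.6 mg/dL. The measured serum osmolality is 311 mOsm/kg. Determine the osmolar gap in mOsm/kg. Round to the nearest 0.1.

1.5 mOsm/kg

Calculated osmolality = 2·Na + glucose + BUN/2.8
= 2·132 + 6.2 + 110/2.8
= 264 + 6.20 + 39.29
= 309.49 mOsm/kg ≈ 309.5 mOsm/kg
Osmolar gap = measured − calculated = 311 − 309.5 = 1.5 mOsm/kg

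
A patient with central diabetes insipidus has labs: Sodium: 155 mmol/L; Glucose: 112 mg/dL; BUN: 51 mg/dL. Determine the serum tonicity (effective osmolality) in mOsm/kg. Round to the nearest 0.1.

316.2 mOsm/kg

Effective osmolality excludes urea (freely permeant across cell membranes):
2·Na + glucose/18
= 2·155 + 112/18
= 310 + 6.22
= 316.22 mOsm/kg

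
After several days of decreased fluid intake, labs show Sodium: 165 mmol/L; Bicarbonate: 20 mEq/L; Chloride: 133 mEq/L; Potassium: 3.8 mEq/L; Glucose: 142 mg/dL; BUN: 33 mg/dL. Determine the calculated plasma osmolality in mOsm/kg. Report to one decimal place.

Calculated osmolality = 2·Na + glucose/18 + BUN/2.8
= 2·165 + 142/18 + 33/2.8
= 330 + 7.89 + 11.79
= 349.68 mOsm/kg

349.7 mOsm/kg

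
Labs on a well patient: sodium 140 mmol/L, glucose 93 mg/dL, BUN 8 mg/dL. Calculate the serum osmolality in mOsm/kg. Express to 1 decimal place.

Calculated osmolality = 2·Na + glucose/18 + BUN/2.8
= 2·140 + 93/18 + 8/2.8
= 280 + 5.17 + 2.86
= 288.03 mOsm/kg

288.0 mOsm/kg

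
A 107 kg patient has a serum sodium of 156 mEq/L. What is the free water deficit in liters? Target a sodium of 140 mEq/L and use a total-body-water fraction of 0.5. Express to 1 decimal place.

6.1 L

TBW = 0.5 · 107 = 53.5 L
Free water deficit = TBW · (Na/140 − 1)
= 53.5 · (156/140 − 1)
= 53.5 · 0.1143
= 6.12 L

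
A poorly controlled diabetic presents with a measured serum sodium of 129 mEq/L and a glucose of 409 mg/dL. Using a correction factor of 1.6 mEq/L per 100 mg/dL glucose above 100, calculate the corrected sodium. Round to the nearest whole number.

Corrected Na = measured Na + 1.6 · (glucose − 100)/100
= 129 + 1.6 · (409 − 100)/100
= 129 + 4.9
= 133.9 mEq/L

134 mEq/L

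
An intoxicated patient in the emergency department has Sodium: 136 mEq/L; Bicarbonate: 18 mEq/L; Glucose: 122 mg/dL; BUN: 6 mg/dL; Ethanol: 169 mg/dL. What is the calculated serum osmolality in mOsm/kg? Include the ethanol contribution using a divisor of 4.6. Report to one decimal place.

Calculated osmolality = 2·Na + glucose/18 + BUN/2.8 + ethanol/4.6
= 2·136 + 122/18 + 6/2.8 + 169/4.6
= 272 + 6.78 + 2.14 + 36.74
= 317.66 mOsm/kg

317.7 mOsm/kg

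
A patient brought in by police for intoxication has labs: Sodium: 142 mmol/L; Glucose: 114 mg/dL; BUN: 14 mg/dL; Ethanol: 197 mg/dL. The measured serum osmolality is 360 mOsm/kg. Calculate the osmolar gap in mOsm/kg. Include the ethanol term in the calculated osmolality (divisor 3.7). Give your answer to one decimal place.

11.4 mOsm/kg

Calculated osmolality = 2·Na + glucose/18 + BUN/2.8 + ethanol/3.7
= 2·142 + 114/18 + 14/2.8 + 197/3.7
= 284 + 6.33 + 5 + 53.24
= 348.57 mOsm/kg ≈ 348.6 mOsm/kg
Osmolar gap = measured − calculated = 360 − 348.6 = 11.4 mOsm/kg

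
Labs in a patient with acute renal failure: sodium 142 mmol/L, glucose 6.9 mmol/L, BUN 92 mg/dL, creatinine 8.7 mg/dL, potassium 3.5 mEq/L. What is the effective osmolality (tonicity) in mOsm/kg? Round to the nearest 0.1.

Effective osmolality excludes urea (freely permeant across cell membranes):
2·Na + glucose
= 2·142 + 6.9
= 284 + 6.9
= 290.9 mOsm/kg

290.9 mOsm/kg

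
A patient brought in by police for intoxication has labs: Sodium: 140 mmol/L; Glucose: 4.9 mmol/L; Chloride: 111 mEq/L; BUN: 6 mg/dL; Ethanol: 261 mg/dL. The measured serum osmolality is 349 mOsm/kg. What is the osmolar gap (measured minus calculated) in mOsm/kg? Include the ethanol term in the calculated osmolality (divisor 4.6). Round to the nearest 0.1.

5.2 mOsm/kg

Calculated osmolality = 2·Na + glucose + BUN/2.8 + ethanol/4.6
= 2·140 + 4.9 + 6/2.8 + 261/4.6
= 280 + 4.90 + 2.14 + 56.74
= 343.78 mOsm/kg ≈ 343.8 mOsm/kg
Osmolar gap = measured − calculated = 349 − 343.8 = 5.2 mOsm/kg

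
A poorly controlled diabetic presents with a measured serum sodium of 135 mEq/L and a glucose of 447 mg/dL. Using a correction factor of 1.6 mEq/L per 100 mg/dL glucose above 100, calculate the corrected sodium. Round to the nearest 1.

Corrected Na = measured Na + 1.6 · (glucose − 100)/100
= 135 + 1.6 · (447 − 100)/100
= 135 + 5.6
= 140.6 mEq/L

141 mEq/L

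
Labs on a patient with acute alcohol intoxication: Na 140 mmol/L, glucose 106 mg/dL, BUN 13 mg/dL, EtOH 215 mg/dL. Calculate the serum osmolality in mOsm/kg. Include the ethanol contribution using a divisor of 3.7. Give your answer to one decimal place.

Calculated osmolality = 2·Na + glucose/18 + BUN/2.8 + ethanol/3.7
= 2·140 + 106/18 + 13/2.8 + 215/3.7
= 280 + 5.89 + 4.64 + 58.11
= 348.64 mOsm/kg

348.6 mOsm/kg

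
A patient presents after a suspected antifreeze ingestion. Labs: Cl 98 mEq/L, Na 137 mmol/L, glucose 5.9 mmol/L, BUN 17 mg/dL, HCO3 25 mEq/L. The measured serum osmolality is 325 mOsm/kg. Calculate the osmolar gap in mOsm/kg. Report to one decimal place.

39.0 mOsm/kg

Calculated osmolality = 2·Na + glucose + BUN/2.8
= 2·137 + 5.9 + 17/2.8
= 274 + 5.90 + 6.07
= 285.97 mOsm/kg ≈ 286.0 mOsm/kg
Osmolar gap = measured − calculated = 325 − 286.0 = 39.0 mOsm/kg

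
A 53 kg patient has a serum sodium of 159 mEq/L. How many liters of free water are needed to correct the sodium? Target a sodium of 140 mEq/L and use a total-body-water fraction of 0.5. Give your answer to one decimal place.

3.6 L

TBW = 0.5 · 53 = 26.5 L
Free water deficit = TBW · (Na/140 − 1)
= 26.5 · (159/140 − 1)
= 26.5 · 0.1357
= 3.6 L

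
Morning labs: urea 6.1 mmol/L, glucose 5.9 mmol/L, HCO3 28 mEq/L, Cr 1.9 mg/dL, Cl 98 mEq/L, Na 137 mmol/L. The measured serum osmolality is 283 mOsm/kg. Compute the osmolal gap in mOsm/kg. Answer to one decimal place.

Calculated osmolality = 2·Na + glucose + urea
= 2·137 + 5.9 + 6.1
= 274 + 5.90 + 6.10
= 286 mOsm/kg ≈ 286.0 mOsm/kg
Osmolar gap = measured − calculated = 283 − 286.0 = -3.0 mOsm/kg

-3.0 mOsm/kg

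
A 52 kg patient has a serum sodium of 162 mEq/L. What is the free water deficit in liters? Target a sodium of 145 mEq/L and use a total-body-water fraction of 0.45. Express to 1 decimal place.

TBW = 0.45 · 52 = 23.4 L
Free water deficit = TBW · (Na/145 − 1)
= 23.4 · (162/145 − 1)
= 23.4 · 0.1172
= 2.74 L

2.7 L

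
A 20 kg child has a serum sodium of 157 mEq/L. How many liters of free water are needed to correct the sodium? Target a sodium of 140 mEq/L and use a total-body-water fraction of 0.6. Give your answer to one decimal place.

TBW = 0.6 · 20 = 12 L
Free water deficit = TBW · (Na/140 − 1)
= 12 · (157/140 − 1)
= 12 · 0.1214
= 1.46 L

1.5 L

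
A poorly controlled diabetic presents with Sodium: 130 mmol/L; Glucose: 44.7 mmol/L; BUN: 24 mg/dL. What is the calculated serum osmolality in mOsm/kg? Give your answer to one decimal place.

313.3 mOsm/kg

Calculated osmolality = 2·Na + glucose + BUN/2.8
= 2·130 + 44.7 + 24/2.8
= 260 + 44.70 + 8.57
= 313.27 mOsm/kg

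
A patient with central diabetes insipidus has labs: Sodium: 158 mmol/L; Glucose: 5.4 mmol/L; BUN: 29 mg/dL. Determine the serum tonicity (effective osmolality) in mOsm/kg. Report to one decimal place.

Effective osmolality excludes urea (freely permeant across cell membranes):
2·Na + glucose
= 2·158 + 5.4
= 316 + 5.4
= 321.4 mOsm/kg

321.4 mOsm/kg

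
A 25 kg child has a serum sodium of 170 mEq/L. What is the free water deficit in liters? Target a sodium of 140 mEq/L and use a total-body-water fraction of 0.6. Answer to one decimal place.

3.2 L

TBW = 0.6 · 25 = 15 L
Free water deficit = TBW · (Na/140 − 1)
= 15 · (170/140 − 1)
= 15 · 0.2143
= 3.21 L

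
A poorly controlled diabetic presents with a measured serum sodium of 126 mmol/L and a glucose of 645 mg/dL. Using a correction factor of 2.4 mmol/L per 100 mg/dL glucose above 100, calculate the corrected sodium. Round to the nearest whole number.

Corrected Na = measured Na + 2.4 · (glucose − 100)/100
= 126 + 2.4 · (645 − 100)/100
= 126 + 13.1
= 139.1 mmol/L

139 mmol/L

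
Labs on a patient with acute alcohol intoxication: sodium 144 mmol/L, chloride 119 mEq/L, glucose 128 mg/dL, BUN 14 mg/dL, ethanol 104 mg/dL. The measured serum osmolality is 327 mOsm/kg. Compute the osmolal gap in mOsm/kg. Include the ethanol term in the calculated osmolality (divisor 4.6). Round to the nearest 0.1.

4.3 mOsm/kg

Calculated osmolality = 2·Na + glucose/18 + BUN/2.8 + ethanol/4.6
= 2·144 + 128/18 + 14/2.8 + 104/4.6
= 288 + 7.11 + 5 + 22.61
= 322.72 mOsm/kg ≈ 322.7 mOsm/kg
Osmolar gap = measured − calculated = 327 − 322.7 = 4.3 mOsm/kg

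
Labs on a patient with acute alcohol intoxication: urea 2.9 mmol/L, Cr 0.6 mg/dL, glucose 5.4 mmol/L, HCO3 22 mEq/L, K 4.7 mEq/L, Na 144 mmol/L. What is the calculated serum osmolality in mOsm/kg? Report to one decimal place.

296.3 mOsm/kg

Calculated osmolality = 2·Na + glucose + urea
= 2·144 + 5.4 + 2.9
= 288 + 5.40 + 2.90
= 296.3 mOsm/kg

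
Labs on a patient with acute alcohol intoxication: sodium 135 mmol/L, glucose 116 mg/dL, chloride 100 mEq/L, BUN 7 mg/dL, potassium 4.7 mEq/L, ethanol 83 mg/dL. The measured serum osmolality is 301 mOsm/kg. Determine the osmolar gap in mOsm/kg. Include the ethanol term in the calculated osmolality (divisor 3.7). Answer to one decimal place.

-0.4 mOsm/kg

Calculated osmolality = 2·Na + glucose/18 + BUN/2.8 + ethanol/3.7
= 2·135 + 116/18 + 7/2.8 + 83/3.7
= 270 + 6.44 + 2.50 + 22.43
= 301.37 mOsm/kg ≈ 301.4 mOsm/kg
Osmolar gap = measured − calculated = 301 − 301.4 = -0.4 mOsm/kg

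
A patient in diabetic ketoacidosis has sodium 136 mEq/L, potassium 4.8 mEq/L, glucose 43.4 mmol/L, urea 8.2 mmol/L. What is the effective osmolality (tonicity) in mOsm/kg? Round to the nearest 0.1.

315.4 mOsm/kg

Effective osmolality excludes urea (freely permeant across cell membranes):
2·Na + glucose
= 2·136 + 43.4
= 272 + 43.4
= 315.4 mOsm/kg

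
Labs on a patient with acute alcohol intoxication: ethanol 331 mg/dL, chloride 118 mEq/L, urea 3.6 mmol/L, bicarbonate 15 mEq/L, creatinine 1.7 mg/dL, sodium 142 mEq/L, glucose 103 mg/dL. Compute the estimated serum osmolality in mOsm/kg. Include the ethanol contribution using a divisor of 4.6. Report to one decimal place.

Calculated osmolality = 2·Na + glucose/18 + urea + ethanol/4.6
= 2·142 + 103/18 + 3.6 + 331/4.6
= 284 + 5.72 + 3.60 + 71.96
= 365.28 mOsm/kg

365.3 mOsm/kg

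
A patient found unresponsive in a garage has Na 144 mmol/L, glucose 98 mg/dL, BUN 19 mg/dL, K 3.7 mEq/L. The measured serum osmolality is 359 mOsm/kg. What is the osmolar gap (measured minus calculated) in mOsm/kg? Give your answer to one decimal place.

Calculated osmolality = 2·Na + glucose/18 + BUN/2.8
= 2·144 + 98/18 + 19/2.8
= 288 + 5.44 + 6.79
= 300.23 mOsm/kg ≈ 300.2 mOsm/kg
Osmolar gap = measured − calculated = 359 − 300.2 = 58.8 mOsm/kg

58.8 mOsm/kg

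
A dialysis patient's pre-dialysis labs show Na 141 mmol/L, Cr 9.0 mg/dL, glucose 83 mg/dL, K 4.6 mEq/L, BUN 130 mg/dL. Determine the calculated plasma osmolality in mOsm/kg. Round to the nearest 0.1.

333.0 mOsm/kg

Calculated osmolality = 2·Na + glucose/18 + BUN/2.8
= 2·141 + 83/18 + 130/2.8
= 282 + 4.61 + 46.43
= 333.04 mOsm/kg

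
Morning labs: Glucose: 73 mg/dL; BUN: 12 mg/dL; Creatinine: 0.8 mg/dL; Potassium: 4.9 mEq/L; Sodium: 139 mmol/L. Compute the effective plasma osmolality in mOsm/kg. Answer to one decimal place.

Effective osmolality excludes urea (freely permeant across cell membranes):
2·Na + glucose/18
= 2·139 + 73/18
= 278 + 4.06
= 282.06 mOsm/kg

282.1 mOsm/kg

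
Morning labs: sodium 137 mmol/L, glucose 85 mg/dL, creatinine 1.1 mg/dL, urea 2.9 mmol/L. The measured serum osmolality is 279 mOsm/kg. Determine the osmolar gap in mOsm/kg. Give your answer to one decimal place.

-2.6 mOsm/kg

Calculated osmolality = 2·Na + glucose/18 + urea
= 2·137 + 85/18 + 2.9
= 274 + 4.72 + 2.90
= 281.62 mOsm/kg ≈ 281.6 mOsm/kg
Osmolar gap = measured − calculated = 279 − 281.6 = -2.6 mOsm/kg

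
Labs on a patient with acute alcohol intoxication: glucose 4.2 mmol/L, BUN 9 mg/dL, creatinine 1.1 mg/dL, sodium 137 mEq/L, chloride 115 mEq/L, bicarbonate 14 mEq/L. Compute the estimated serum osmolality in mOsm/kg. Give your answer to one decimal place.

Calculated osmolality = 2·Na + glucose + BUN/2.8
= 2·137 + 4.2 + 9/2.8
= 274 + 4.20 + 3.21
= 281.41 mOsm/kg

281.4 mOsm/kg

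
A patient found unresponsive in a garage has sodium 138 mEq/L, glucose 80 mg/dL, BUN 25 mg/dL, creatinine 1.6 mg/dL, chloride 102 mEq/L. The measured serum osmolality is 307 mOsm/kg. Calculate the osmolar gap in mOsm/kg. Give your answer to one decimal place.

17.6 mOsm/kg

Calculated osmolality = 2·Na + glucose/18 + BUN/2.8
= 2·138 + 80/18 + 25/2.8
= 276 + 4.44 + 8.93
= 289.37 mOsm/kg ≈ 289.4 mOsm/kg
Osmolar gap = measured − calculated = 307 − 289.4 = 17.6 mOsm/kg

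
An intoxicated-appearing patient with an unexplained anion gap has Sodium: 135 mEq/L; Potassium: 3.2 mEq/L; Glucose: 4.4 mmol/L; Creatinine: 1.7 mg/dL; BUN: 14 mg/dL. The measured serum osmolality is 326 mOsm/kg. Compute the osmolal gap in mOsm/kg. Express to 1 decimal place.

Calculated osmolality = 2·Na + glucose + BUN/2.8
= 2·135 + 4.4 + 14/2.8
= 270 + 4.40 + 5
= 279.4 mOsm/kg ≈ 279.4 mOsm/kg
Osmolar gap = measured − calculated = 326 − 279.4 = 46.6 mOsm/kg

46.6 mOsm/kg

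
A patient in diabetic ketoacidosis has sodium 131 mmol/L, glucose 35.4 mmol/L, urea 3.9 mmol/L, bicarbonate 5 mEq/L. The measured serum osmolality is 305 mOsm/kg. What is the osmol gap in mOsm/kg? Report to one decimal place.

3.7 mOsm/kg

Calculated osmolality = 2·Na + glucose + urea
= 2·131 + 35.4 + 3.9
= 262 + 35.40 + 3.90
= 301.3 mOsm/kg ≈ 301.3 mOsm/kg
Osmolar gap = measured − calculated = 305 − 301.3 = 3.7 mOsm/kg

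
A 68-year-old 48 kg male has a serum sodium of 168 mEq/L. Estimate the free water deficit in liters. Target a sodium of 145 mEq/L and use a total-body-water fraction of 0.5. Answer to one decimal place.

TBW = 0.5 · 48 = 24 L
Free water deficit = TBW · (Na/145 − 1)
= 24 · (168/145 − 1)
= 24 · 0.1586
= 3.81 L

3.8 L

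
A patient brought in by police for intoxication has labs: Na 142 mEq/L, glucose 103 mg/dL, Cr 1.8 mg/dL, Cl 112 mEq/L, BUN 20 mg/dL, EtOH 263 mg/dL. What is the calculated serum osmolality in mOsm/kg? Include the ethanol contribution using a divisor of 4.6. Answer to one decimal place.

354.0 mOsm/kg

Calculated osmolality = 2·Na + glucose/18 + BUN/2.8 + ethanol/4.6
= 2·142 + 103/18 + 20/2.8 + 263/4.6
= 284 + 5.72 + 7.14 + 57.17
= 354.03 mOsm/kg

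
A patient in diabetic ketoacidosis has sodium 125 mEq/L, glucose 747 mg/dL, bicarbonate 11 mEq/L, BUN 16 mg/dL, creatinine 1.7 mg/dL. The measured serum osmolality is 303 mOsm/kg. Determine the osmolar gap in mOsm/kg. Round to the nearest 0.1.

Calculated osmolality = 2·Na + glucose/18 + BUN/2.8
= 2·125 + 747/18 + 16/2.8
= 250 + 41.50 + 5.71
= 297.21 mOsm/kg ≈ 297.2 mOsm/kg
Osmolar gap = measured − calculated = 303 − 297.2 = 5.8 mOsm/kg

5.8 mOsm/kg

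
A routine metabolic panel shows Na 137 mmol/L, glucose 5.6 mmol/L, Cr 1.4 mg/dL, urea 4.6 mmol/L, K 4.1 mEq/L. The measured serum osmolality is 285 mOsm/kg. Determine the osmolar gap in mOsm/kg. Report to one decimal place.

Calculated osmolality = 2·Na + glucose + urea
= 2·137 + 5.6 + 4.6
= 274 + 5.60 + 4.60
= 284.2 mOsm/kg ≈ 284.2 mOsm/kg
Osmolar gap = measured − calculated = 285 − 284.2 = 0.8 mOsm/kg

0.8 mOsm/kg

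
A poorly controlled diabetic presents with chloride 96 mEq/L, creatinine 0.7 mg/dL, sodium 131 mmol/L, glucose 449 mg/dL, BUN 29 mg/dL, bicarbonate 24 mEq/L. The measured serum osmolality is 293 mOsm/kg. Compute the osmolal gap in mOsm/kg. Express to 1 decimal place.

Calculated osmolality = 2·Na + glucose/18 + BUN/2.8
= 2·131 + 449/18 + 29/2.8
= 262 + 24.94 + 10.36
= 297.3 mOsm/kg ≈ 297.3 mOsm/kg
Osmolar gap = measured − calculated = 293 − 297.3 = -4.3 mOsm/kg

-4.3 mOsm/kg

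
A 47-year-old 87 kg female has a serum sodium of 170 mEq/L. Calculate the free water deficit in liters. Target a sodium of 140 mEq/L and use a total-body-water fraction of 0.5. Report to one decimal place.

9.3 L

TBW = 0.5 · 87 = 43.5 L
Free water deficit = TBW · (Na/140 − 1)
= 43.5 · (170/140 − 1)
= 43.5 · 0.2143
= 9.32 L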